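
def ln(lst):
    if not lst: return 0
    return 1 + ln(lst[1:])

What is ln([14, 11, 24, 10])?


ln([14, 11, 24, 10]) = 1 + ln([11, 24, 10])
ln([11, 24, 10]) = 1 + ln([24, 10])
ln([24, 10]) = 1 + ln([10])
ln([10]) = 1 + ln([])
ln([]) = 0  (base case)
Unwinding: 1 + 1 + 1 + 1 + 0 = 4

4


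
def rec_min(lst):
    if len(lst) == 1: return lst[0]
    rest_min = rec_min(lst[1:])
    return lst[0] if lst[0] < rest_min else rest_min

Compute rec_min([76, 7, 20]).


rec_min([76, 7, 20]): compare 76 with rec_min([7, 20])
rec_min([7, 20]): compare 7 with rec_min([20])
rec_min([20]) = 20  (base case)
Compare 7 with 20 -> 7
Compare 76 with 7 -> 7

7


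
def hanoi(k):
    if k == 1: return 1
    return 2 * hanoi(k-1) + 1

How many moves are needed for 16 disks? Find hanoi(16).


hanoi(16) = 2 * hanoi(15) + 1
hanoi(15) = 2 * hanoi(14) + 1
hanoi(14) = 2 * hanoi(13) + 1
hanoi(13) = 2 * hanoi(12) + 1
hanoi(12) = 2 * hanoi(11) + 1
hanoi(11) = 2 * hanoi(10) + 1
hanoi(10) = 2 * hanoi(9) + 1
hanoi(9) = 2 * hanoi(8) + 1
hanoi(8) = 2 * hanoi(7) + 1
hanoi(7) = 2 * hanoi(6) + 1
hanoi(6) = 2 * hanoi(5) + 1
hanoi(5) = 2 * hanoi(4) + 1
hanoi(4) = 2 * hanoi(3) + 1
hanoi(3) = 2 * hanoi(2) + 1
hanoi(2) = 2 * hanoi(1) + 1
hanoi(1) = 1  (base case)
hanoi(2) = 2 * 1 + 1 = 3
hanoi(3) = 2 * 3 + 1 = 7
hanoi(4) = 2 * 7 + 1 = 15
hanoi(5) = 2 * 15 + 1 = 31
hanoi(6) = 2 * 31 + 1 = 63
hanoi(7) = 2 * 63 + 1 = 127
hanoi(8) = 2 * 127 + 1 = 255
hanoi(9) = 2 * 255 + 1 = 511
hanoi(10) = 2 * 511 + 1 = 1023
hanoi(11) = 2 * 1023 + 1 = 2047
hanoi(12) = 2 * 2047 + 1 = 4095
hanoi(13) = 2 * 4095 + 1 = 8191
hanoi(14) = 2 * 8191 + 1 = 16383
hanoi(15) = 2 * 16383 + 1 = 32767
hanoi(16) = 2 * 32767 + 1 = 65535

65535


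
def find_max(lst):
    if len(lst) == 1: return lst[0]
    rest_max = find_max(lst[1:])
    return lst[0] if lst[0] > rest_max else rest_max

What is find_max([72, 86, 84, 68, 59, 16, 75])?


find_max([72, 86, 84, 68, 59, 16, 75]): compare 72 with find_max([86, 84, 68, 59, 16, 75])
find_max([86, 84, 68, 59, 16, 75]): compare 86 with find_max([84, 68, 59, 16, 75])
find_max([84, 68, 59, 16, 75]): compare 84 with find_max([68, 59, 16, 75])
find_max([68, 59, 16, 75]): compare 68 with find_max([59, 16, 75])
find_max([59, 16, 75]): compare 59 with find_max([16, 75])
find_max([16, 75]): compare 16 with find_max([75])
find_max([75]) = 75  (base case)
Compare 16 with 75 -> 75
Compare 59 with 75 -> 75
Compare 68 with 75 -> 75
Compare 84 with 75 -> 84
Compare 86 with 84 -> 86
Compare 72 with 86 -> 86

86


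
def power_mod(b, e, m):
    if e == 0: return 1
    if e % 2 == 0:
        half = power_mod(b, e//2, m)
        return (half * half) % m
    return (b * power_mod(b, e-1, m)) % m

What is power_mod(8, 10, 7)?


power_mod(8, 10, 7): e is even, compute power_mod(8, 5, 7)
  power_mod(8, 5, 7): e is odd, compute power_mod(8, 4, 7)
    power_mod(8, 4, 7): e is even, compute power_mod(8, 2, 7)
      power_mod(8, 2, 7): e is even, compute power_mod(8, 1, 7)
        power_mod(8, 1, 7): e is odd, compute power_mod(8, 0, 7)
          power_mod(8, 0, 7) = 1
        (8 * 1) % 7 = 1
      half=1, (1*1) % 7 = 1
    half=1, (1*1) % 7 = 1
  (8 * 1) % 7 = 1
half=1, (1*1) % 7 = 1

1


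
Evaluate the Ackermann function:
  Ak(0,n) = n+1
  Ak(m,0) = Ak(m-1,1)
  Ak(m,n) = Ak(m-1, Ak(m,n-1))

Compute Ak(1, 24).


Ak(1, 24) = Ak(0, Ak(1, 23))
  Ak(1, 23) = Ak(0, Ak(1, 22))
    Ak(1, 22) = Ak(0, Ak(1, 21))
      Ak(1, 21) = Ak(0, Ak(1, 20))
        Ak(1, 20) = Ak(0, Ak(1, 19))
          Ak(1, 19) = Ak(0, Ak(1, 18))
          Ak(1, 18) = Ak(0, Ak(1, 17))
          Ak(1, 17) = Ak(0, Ak(1, 16))
          Ak(1, 16) = Ak(0, Ak(1, 15))
          Ak(1, 15) = Ak(0, Ak(1, 14))
          Ak(1, 14) = Ak(0, Ak(1, 13))
          Ak(1, 13) = Ak(0, Ak(1, 12))
          Ak(1, 12) = Ak(0, Ak(1, 11))
          Ak(1, 11) = Ak(0, Ak(1, 10))
          Ak(1, 10) = Ak(0, Ak(1, 9))
          Ak(1, 9) = Ak(0, Ak(1, 8))
          Ak(1, 8) = Ak(0, Ak(1, 7))
          Ak(1, 7) = Ak(0, Ak(1, 6))
          Ak(1, 6) = Ak(0, Ak(1, 5))
          Ak(1, 5) = Ak(0, Ak(1, 4))
          Ak(1, 4) = Ak(0, Ak(1, 3))
          Ak(1, 3) = Ak(0, Ak(1, 2))
          Ak(1, 2) = Ak(0, Ak(1, 1))
          Ak(1, 1) = Ak(0, Ak(1, 0))
          Ak(1, 0) = Ak(0, 1)
... (trace truncated)
Result: Ak(1, 24) = 26

26


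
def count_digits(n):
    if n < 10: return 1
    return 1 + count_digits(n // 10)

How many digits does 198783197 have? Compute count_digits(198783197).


count_digits(198783197) = 1 + count_digits(19878319)
count_digits(19878319) = 1 + count_digits(1987831)
count_digits(1987831) = 1 + count_digits(198783)
count_digits(198783) = 1 + count_digits(19878)
count_digits(19878) = 1 + count_digits(1987)
count_digits(1987) = 1 + count_digits(198)
count_digits(198) = 1 + count_digits(19)
count_digits(19) = 1 + count_digits(1)
count_digits(1) = 1  (base case: 1 < 10)
Unwinding: 1 + 1 + 1 + 1 + 1 + 1 + 1 + 1 + 1 = 9

9


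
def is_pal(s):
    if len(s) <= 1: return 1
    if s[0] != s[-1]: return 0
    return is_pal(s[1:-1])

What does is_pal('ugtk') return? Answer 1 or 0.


is_pal('ugtk'): s[0]='u' != s[-1]='k' -> return 0
Result: 0 (not a palindrome)

0


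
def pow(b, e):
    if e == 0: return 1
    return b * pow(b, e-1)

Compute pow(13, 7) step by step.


pow(13, 7)
= 13 * pow(13, 6)
= 13 * 13 * pow(13, 5)
= 13 * 13 * 13 * pow(13, 4)
= 13 * 13 * 13 * 13 * pow(13, 3)
= 13 * 13 * 13 * 13 * 13 * pow(13, 2)
= 13 * 13 * 13 * 13 * 13 * 13 * pow(13, 1)
= 13 * 13 * 13 * 13 * 13 * 13 * 13 * pow(13, 0)
= 13 * 13 * 13 * 13 * 13 * 13 * 13 * 1
= 62748517

62748517


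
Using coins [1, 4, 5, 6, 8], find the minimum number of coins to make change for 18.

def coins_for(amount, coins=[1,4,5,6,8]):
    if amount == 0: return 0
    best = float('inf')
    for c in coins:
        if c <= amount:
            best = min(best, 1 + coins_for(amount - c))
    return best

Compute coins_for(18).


Building up with DP:
coins_for(0) = 0
coins_for(1) = min(1+coins_for(0)=1+0=1) = 1
coins_for(2) = min(1+coins_for(1)=1+1=2) = 2
coins_for(3) = min(1+coins_for(2)=1+2=3) = 3
coins_for(4) = min(1+coins_for(3)=1+3=4, 1+coins_for(0)=1+0=1) = 1
coins_for(5) = min(1+coins_for(4)=1+1=2, 1+coins_for(1)=1+1=2, 1+coins_for(0)=1+0=1) = 1
coins_for(6) = min(1+coins_for(5)=1+1=2, 1+coins_for(2)=1+2=3, 1+coins_for(1)=1+1=2, 1+coins_for(0)=1+0=1) = 1
coins_for(7) = min(1+coins_for(6)=1+1=2, 1+coins_for(3)=1+3=4, 1+coins_for(2)=1+2=3, 1+coins_for(1)=1+1=2) = 2
coins_for(8) = min(1+coins_for(7)=1+2=3, 1+coins_for(4)=1+1=2, 1+coins_for(3)=1+3=4, 1+coins_for(2)=1+2=3, 1+coins_for(0)=1+0=1) = 1
coins_for(9) = min(1+coins_for(8)=1+1=2, 1+coins_for(5)=1+1=2, 1+coins_for(4)=1+1=2, 1+coins_for(3)=1+3=4, 1+coins_for(1)=1+1=2) = 2
coins_for(10) = min(1+coins_for(9)=1+2=3, 1+coins_for(6)=1+1=2, 1+coins_for(5)=1+1=2, 1+coins_for(4)=1+1=2, 1+coins_for(2)=1+2=3) = 2
coins_for(11) = min(1+coins_for(10)=1+2=3, 1+coins_for(7)=1+2=3, 1+coins_for(6)=1+1=2, 1+coins_for(5)=1+1=2, 1+coins_for(3)=1+3=4) = 2
coins_for(12) = min(1+coins_for(11)=1+2=3, 1+coins_for(8)=1+1=2, 1+coins_for(7)=1+2=3, 1+coins_for(6)=1+1=2, 1+coins_for(4)=1+1=2) = 2
coins_for(13) = min(1+coins_for(12)=1+2=3, 1+coins_for(9)=1+2=3, 1+coins_for(8)=1+1=2, 1+coins_for(7)=1+2=3, 1+coins_for(5)=1+1=2) = 2
coins_for(14) = min(1+coins_for(13)=1+2=3, 1+coins_for(10)=1+2=3, 1+coins_for(9)=1+2=3, 1+coins_for(8)=1+1=2, 1+coins_for(6)=1+1=2) = 2
coins_for(15) = min(1+coins_for(14)=1+2=3, 1+coins_for(11)=1+2=3, 1+coins_for(10)=1+2=3, 1+coins_for(9)=1+2=3, 1+coins_for(7)=1+2=3) = 3
coins_for(16) = min(1+coins_for(15)=1+3=4, 1+coins_for(12)=1+2=3, 1+coins_for(11)=1+2=3, 1+coins_for(10)=1+2=3, 1+coins_for(8)=1+1=2) = 2
coins_for(17) = min(1+coins_for(16)=1+2=3, 1+coins_for(13)=1+2=3, 1+coins_for(12)=1+2=3, 1+coins_for(11)=1+2=3, 1+coins_for(9)=1+2=3) = 3
coins_for(18) = min(1+coins_for(17)=1+3=4, 1+coins_for(14)=1+2=3, 1+coins_for(13)=1+2=3, 1+coins_for(12)=1+2=3, 1+coins_for(10)=1+2=3) = 3

3


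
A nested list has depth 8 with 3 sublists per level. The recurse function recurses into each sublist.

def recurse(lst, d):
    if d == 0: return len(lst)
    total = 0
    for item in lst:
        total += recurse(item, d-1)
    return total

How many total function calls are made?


At depth 0 (root): 1 call
At depth 1: each of 1 parents calls recurse on 3 children = 3 calls
At depth 2: each of 3 parents calls recurse on 3 children = 9 calls
At depth 3: each of 9 parents calls recurse on 3 children = 27 calls
At depth 4: each of 27 parents calls recurse on 3 children = 81 calls
At depth 5: each of 81 parents calls recurse on 3 children = 243 calls
At depth 6: each of 243 parents calls recurse on 3 children = 729 calls
At depth 7: each of 729 parents calls recurse on 3 children = 2187 calls
At depth 8: each of 2187 parents calls recurse on 3 children = 6561 calls
Total: 1 + 3 + 9 + 27 + 81 + 243 + 729 + 2187 + 6561 = 9841

9841


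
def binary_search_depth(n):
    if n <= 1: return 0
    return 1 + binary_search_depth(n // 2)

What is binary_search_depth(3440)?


3440 / 2 = 1720
1720 / 2 = 860
860 / 2 = 430
430 / 2 = 215
215 / 2 = 107
107 / 2 = 53
53 / 2 = 26
26 / 2 = 13
13 / 2 = 6
6 / 2 = 3
3 / 2 = 1
Reached 1 after 11 halvings

11


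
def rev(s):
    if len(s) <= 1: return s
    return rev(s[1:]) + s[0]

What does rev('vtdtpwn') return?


rev('vtdtpwn') = rev('tdtpwn') + 'v'
rev('tdtpwn') = rev('dtpwn') + 't'
rev('dtpwn') = rev('tpwn') + 'd'
rev('tpwn') = rev('pwn') + 't'
rev('pwn') = rev('wn') + 'p'
rev('wn') = rev('n') + 'w'
rev('n') = 'n'  (base case)
Concatenating: 'n' + 'w' + 'p' + 't' + 'd' + 't' + 'v' = 'nwptdtv'

nwptdtv


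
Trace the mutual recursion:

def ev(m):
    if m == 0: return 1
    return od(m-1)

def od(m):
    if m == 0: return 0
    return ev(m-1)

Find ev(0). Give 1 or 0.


ev(0) = 1  (base case)
Result: 1

1


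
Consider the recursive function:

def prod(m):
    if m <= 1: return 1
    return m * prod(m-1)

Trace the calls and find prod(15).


prod(15)
= 15 * prod(14)
= 15 * 14 * prod(13)
= 15 * 14 * 13 * prod(12)
= 15 * 14 * 13 * 12 * prod(11)
= 15 * 14 * 13 * 12 * 11 * prod(10)
= 15 * 14 * 13 * 12 * 11 * 10 * prod(9)
= 15 * 14 * 13 * 12 * 11 * 10 * 9 * prod(8)
= 15 * 14 * 13 * 12 * 11 * 10 * 9 * 8 * prod(7)
= 15 * 14 * 13 * 12 * 11 * 10 * 9 * 8 * 7 * prod(6)
= 15 * 14 * 13 * 12 * 11 * 10 * 9 * 8 * 7 * 6 * prod(5)
= 15 * 14 * 13 * 12 * 11 * 10 * 9 * 8 * 7 * 6 * 5 * prod(4)
= 15 * 14 * 13 * 12 * 11 * 10 * 9 * 8 * 7 * 6 * 5 * 4 * prod(3)
= 15 * 14 * 13 * 12 * 11 * 10 * 9 * 8 * 7 * 6 * 5 * 4 * 3 * prod(2)
= 15 * 14 * 13 * 12 * 11 * 10 * 9 * 8 * 7 * 6 * 5 * 4 * 3 * 2 * prod(1)
= 15 * 14 * 13 * 12 * 11 * 10 * 9 * 8 * 7 * 6 * 5 * 4 * 3 * 2 * 1
= 1307674368000

1307674368000


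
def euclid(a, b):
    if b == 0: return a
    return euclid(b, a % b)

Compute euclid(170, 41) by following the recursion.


euclid(170, 41) = euclid(41, 6)
euclid(41, 6) = euclid(6, 5)
euclid(6, 5) = euclid(5, 1)
euclid(5, 1) = euclid(1, 0)
euclid(1, 0) = 1  (base case)

1


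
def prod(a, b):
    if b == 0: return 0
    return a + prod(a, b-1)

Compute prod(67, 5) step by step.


prod(67, 5) = 67 + prod(67, 4)
prod(67, 4) = 67 + prod(67, 3)
prod(67, 3) = 67 + prod(67, 2)
prod(67, 2) = 67 + prod(67, 1)
prod(67, 1) = 67 + prod(67, 0)
prod(67, 0) = 0  (base case)
Total: 67 + 67 + 67 + 67 + 67 + 0 = 335

335


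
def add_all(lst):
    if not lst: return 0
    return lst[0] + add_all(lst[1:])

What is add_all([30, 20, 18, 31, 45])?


add_all([30, 20, 18, 31, 45]) = 30 + add_all([20, 18, 31, 45])
add_all([20, 18, 31, 45]) = 20 + add_all([18, 31, 45])
add_all([18, 31, 45]) = 18 + add_all([31, 45])
add_all([31, 45]) = 31 + add_all([45])
add_all([45]) = 45 + add_all([])
add_all([]) = 0  (base case)
Total: 30 + 20 + 18 + 31 + 45 + 0 = 144

144


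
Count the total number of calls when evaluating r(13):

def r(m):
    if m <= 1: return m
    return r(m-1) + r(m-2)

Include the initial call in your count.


Let C(n) = total calls for r(n)
C(0) = 1, C(1) = 1
C(2) = 1 + C(1) + C(0) = 1 + 1 + 1 = 3
C(3) = 1 + C(2) + C(1) = 1 + 3 + 1 = 5
C(4) = 1 + C(3) + C(2) = 1 + 5 + 3 = 9
C(5) = 1 + C(4) + C(3) = 1 + 9 + 5 = 15
C(6) = 1 + C(5) + C(4) = 1 + 15 + 9 = 25
C(7) = 1 + C(6) + C(5) = 1 + 25 + 15 = 41
C(8) = 1 + C(7) + C(6) = 1 + 41 + 25 = 67
C(9) = 1 + C(8) + C(7) = 1 + 67 + 41 = 109
C(10) = 1 + C(9) + C(8) = 1 + 109 + 67 = 177
C(11) = 1 + C(10) + C(9) = 1 + 177 + 109 = 287
C(12) = 1 + C(11) + C(10) = 1 + 287 + 177 = 465
C(13) = 1 + C(12) + C(11) = 1 + 465 + 287 = 753

753


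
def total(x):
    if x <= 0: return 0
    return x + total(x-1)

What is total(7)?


total(7)
= 7 + 6 + 5 + 4 + 3 + 2 + 1 + total(0)
= 7 + 6 + 5 + 4 + 3 + 2 + 1 + 0
= 28

28


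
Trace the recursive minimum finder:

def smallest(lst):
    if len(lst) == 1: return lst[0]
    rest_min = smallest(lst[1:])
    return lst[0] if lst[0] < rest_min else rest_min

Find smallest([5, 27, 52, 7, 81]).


smallest([5, 27, 52, 7, 81]): compare 5 with smallest([27, 52, 7, 81])
smallest([27, 52, 7, 81]): compare 27 with smallest([52, 7, 81])
smallest([52, 7, 81]): compare 52 with smallest([7, 81])
smallest([7, 81]): compare 7 with smallest([81])
smallest([81]) = 81  (base case)
Compare 7 with 81 -> 7
Compare 52 with 7 -> 7
Compare 27 with 7 -> 7
Compare 5 with 7 -> 5

5


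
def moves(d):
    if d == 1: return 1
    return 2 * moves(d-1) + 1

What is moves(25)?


moves(25) = 2 * moves(24) + 1
moves(24) = 2 * moves(23) + 1
moves(23) = 2 * moves(22) + 1
moves(22) = 2 * moves(21) + 1
moves(21) = 2 * moves(20) + 1
moves(20) = 2 * moves(19) + 1
moves(19) = 2 * moves(18) + 1
moves(18) = 2 * moves(17) + 1
moves(17) = 2 * moves(16) + 1
moves(16) = 2 * moves(15) + 1
moves(15) = 2 * moves(14) + 1
moves(14) = 2 * moves(13) + 1
moves(13) = 2 * moves(12) + 1
moves(12) = 2 * moves(11) + 1
moves(11) = 2 * moves(10) + 1
moves(10) = 2 * moves(9) + 1
moves(9) = 2 * moves(8) + 1
moves(8) = 2 * moves(7) + 1
moves(7) = 2 * moves(6) + 1
moves(6) = 2 * moves(5) + 1
moves(5) = 2 * moves(4) + 1
moves(4) = 2 * moves(3) + 1
moves(3) = 2 * moves(2) + 1
moves(2) = 2 * moves(1) + 1
moves(1) = 1  (base case)
moves(2) = 2 * 1 + 1 = 3
moves(3) = 2 * 3 + 1 = 7
moves(4) = 2 * 7 + 1 = 15
moves(5) = 2 * 15 + 1 = 31
moves(6) = 2 * 31 + 1 = 63
moves(7) = 2 * 63 + 1 = 127
moves(8) = 2 * 127 + 1 = 255
moves(9) = 2 * 255 + 1 = 511
moves(10) = 2 * 511 + 1 = 1023
moves(11) = 2 * 1023 + 1 = 2047
moves(12) = 2 * 2047 + 1 = 4095
moves(13) = 2 * 4095 + 1 = 8191
moves(14) = 2 * 8191 + 1 = 16383
moves(15) = 2 * 16383 + 1 = 32767
moves(16) = 2 * 32767 + 1 = 65535
moves(17) = 2 * 65535 + 1 = 131071
moves(18) = 2 * 131071 + 1 = 262143
moves(19) = 2 * 262143 + 1 = 524287
moves(20) = 2 * 524287 + 1 = 1048575
moves(21) = 2 * 1048575 + 1 = 2097151
moves(22) = 2 * 2097151 + 1 = 4194303
moves(23) = 2 * 4194303 + 1 = 8388607
moves(24) = 2 * 8388607 + 1 = 16777215
moves(25) = 2 * 16777215 + 1 = 33554431

33554431


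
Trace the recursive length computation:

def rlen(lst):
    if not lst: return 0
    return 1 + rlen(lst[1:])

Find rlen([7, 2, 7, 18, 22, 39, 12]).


rlen([7, 2, 7, 18, 22, 39, 12]) = 1 + rlen([2, 7, 18, 22, 39, 12])
rlen([2, 7, 18, 22, 39, 12]) = 1 + rlen([7, 18, 22, 39, 12])
rlen([7, 18, 22, 39, 12]) = 1 + rlen([18, 22, 39, 12])
rlen([18, 22, 39, 12]) = 1 + rlen([22, 39, 12])
rlen([22, 39, 12]) = 1 + rlen([39, 12])
rlen([39, 12]) = 1 + rlen([12])
rlen([12]) = 1 + rlen([])
rlen([]) = 0  (base case)
Unwinding: 1 + 1 + 1 + 1 + 1 + 1 + 1 + 0 = 7

7


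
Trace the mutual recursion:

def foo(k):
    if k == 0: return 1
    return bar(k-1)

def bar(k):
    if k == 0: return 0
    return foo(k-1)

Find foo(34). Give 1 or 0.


foo(34) = bar(33)
bar(33) = foo(32)
foo(32) = bar(31)
bar(31) = foo(30)
foo(30) = bar(29)
bar(29) = foo(28)
foo(28) = bar(27)
bar(27) = foo(26)
foo(26) = bar(25)
bar(25) = foo(24)
foo(24) = bar(23)
bar(23) = foo(22)
foo(22) = bar(21)
bar(21) = foo(20)
foo(20) = bar(19)
bar(19) = foo(18)
foo(18) = bar(17)
bar(17) = foo(16)
foo(16) = bar(15)
bar(15) = foo(14)
foo(14) = bar(13)
bar(13) = foo(12)
foo(12) = bar(11)
bar(11) = foo(10)
foo(10) = bar(9)
bar(9) = foo(8)
foo(8) = bar(7)
bar(7) = foo(6)
foo(6) = bar(5)
bar(5) = foo(4)
foo(4) = bar(3)
bar(3) = foo(2)
foo(2) = bar(1)
bar(1) = foo(0)
foo(0) = 1  (base case)
Result: 1

1


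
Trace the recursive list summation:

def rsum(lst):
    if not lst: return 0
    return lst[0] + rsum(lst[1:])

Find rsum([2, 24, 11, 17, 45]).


rsum([2, 24, 11, 17, 45]) = 2 + rsum([24, 11, 17, 45])
rsum([24, 11, 17, 45]) = 24 + rsum([11, 17, 45])
rsum([11, 17, 45]) = 11 + rsum([17, 45])
rsum([17, 45]) = 17 + rsum([45])
rsum([45]) = 45 + rsum([])
rsum([]) = 0  (base case)
Total: 2 + 24 + 11 + 17 + 45 + 0 = 99

99


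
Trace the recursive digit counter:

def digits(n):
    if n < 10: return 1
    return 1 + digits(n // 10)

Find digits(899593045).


digits(899593045) = 1 + digits(89959304)
digits(89959304) = 1 + digits(8995930)
digits(8995930) = 1 + digits(899593)
digits(899593) = 1 + digits(89959)
digits(89959) = 1 + digits(8995)
digits(8995) = 1 + digits(899)
digits(899) = 1 + digits(89)
digits(89) = 1 + digits(8)
digits(8) = 1  (base case: 8 < 10)
Unwinding: 1 + 1 + 1 + 1 + 1 + 1 + 1 + 1 + 1 = 9

9


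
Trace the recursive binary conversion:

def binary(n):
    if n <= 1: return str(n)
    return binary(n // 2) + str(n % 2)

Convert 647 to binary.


binary(647) = binary(323) + '1'
binary(323) = binary(161) + '1'
binary(161) = binary(80) + '1'
binary(80) = binary(40) + '0'
binary(40) = binary(20) + '0'
binary(20) = binary(10) + '0'
binary(10) = binary(5) + '0'
binary(5) = binary(2) + '1'
binary(2) = binary(1) + '0'
binary(1) = '1'  (base case)
Concatenating: '1' + '0' + '1' + '0' + '0' + '0' + '0' + '1' + '1' + '1' = '1010000111'

1010000111


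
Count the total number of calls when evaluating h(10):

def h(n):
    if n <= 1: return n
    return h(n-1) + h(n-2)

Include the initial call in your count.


Let C(n) = total calls for h(n)
C(0) = 1, C(1) = 1
C(2) = 1 + C(1) + C(0) = 1 + 1 + 1 = 3
C(3) = 1 + C(2) + C(1) = 1 + 3 + 1 = 5
C(4) = 1 + C(3) + C(2) = 1 + 5 + 3 = 9
C(5) = 1 + C(4) + C(3) = 1 + 9 + 5 = 15
C(6) = 1 + C(5) + C(4) = 1 + 15 + 9 = 25
C(7) = 1 + C(6) + C(5) = 1 + 25 + 15 = 41
C(8) = 1 + C(7) + C(6) = 1 + 41 + 25 = 67
C(9) = 1 + C(8) + C(7) = 1 + 67 + 41 = 109
C(10) = 1 + C(9) + C(8) = 1 + 109 + 67 = 177

177


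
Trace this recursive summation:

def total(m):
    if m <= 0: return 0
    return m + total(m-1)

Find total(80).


total(80)
= 80 + 79 + 78 + 77 + 76 + 75 + 74 + 73 + 72 + 71 + 70 + 69 + 68 + 67 + 66 + 65 + 64 + 63 + 62 + 61 + 60 + 59 + 58 + 57 + 56 + 55 + 54 + 53 + 52 + 51 + 50 + 49 + 48 + 47 + 46 + 45 + 44 + 43 + 42 + 41 + 40 + 39 + 38 + 37 + 36 + 35 + 34 + 33 + 32 + 31 + 30 + 29 + 28 + 27 + 26 + 25 + 24 + 23 + 22 + 21 + 20 + 19 + 18 + 17 + 16 + 15 + 14 + 13 + 12 + 11 + 10 + 9 + 8 + 7 + 6 + 5 + 4 + 3 + 2 + 1 + total(0)
= 80 + 79 + 78 + 77 + 76 + 75 + 74 + 73 + 72 + 71 + 70 + 69 + 68 + 67 + 66 + 65 + 64 + 63 + 62 + 61 + 60 + 59 + 58 + 57 + 56 + 55 + 54 + 53 + 52 + 51 + 50 + 49 + 48 + 47 + 46 + 45 + 44 + 43 + 42 + 41 + 40 + 39 + 38 + 37 + 36 + 35 + 34 + 33 + 32 + 31 + 30 + 29 + 28 + 27 + 26 + 25 + 24 + 23 + 22 + 21 + 20 + 19 + 18 + 17 + 16 + 15 + 14 + 13 + 12 + 11 + 10 + 9 + 8 + 7 + 6 + 5 + 4 + 3 + 2 + 1 + 0
= 3240

3240


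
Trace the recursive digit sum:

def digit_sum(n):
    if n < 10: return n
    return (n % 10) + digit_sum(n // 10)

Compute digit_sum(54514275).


digit_sum(54514275) = 5 + digit_sum(5451427)
digit_sum(5451427) = 7 + digit_sum(545142)
digit_sum(545142) = 2 + digit_sum(54514)
digit_sum(54514) = 4 + digit_sum(5451)
digit_sum(5451) = 1 + digit_sum(545)
digit_sum(545) = 5 + digit_sum(54)
digit_sum(54) = 4 + digit_sum(5)
digit_sum(5) = 5  (base case)
Total: 5 + 7 + 2 + 4 + 1 + 5 + 4 + 5 = 33

33


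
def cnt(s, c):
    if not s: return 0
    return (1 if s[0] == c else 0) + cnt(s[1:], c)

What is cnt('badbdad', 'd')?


s[0]='b' != 'd' -> 0
s[0]='a' != 'd' -> 0
s[0]='d' == 'd' -> 1
s[0]='b' != 'd' -> 0
s[0]='d' == 'd' -> 1
s[0]='a' != 'd' -> 0
s[0]='d' == 'd' -> 1
Sum: 0 + 0 + 1 + 0 + 1 + 0 + 1 = 3

3


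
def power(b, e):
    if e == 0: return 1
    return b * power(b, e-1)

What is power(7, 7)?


power(7, 7)
= 7 * power(7, 6)
= 7 * 7 * power(7, 5)
= 7 * 7 * 7 * power(7, 4)
= 7 * 7 * 7 * 7 * power(7, 3)
= 7 * 7 * 7 * 7 * 7 * power(7, 2)
= 7 * 7 * 7 * 7 * 7 * 7 * power(7, 1)
= 7 * 7 * 7 * 7 * 7 * 7 * 7 * power(7, 0)
= 7 * 7 * 7 * 7 * 7 * 7 * 7 * 1
= 823543

823543


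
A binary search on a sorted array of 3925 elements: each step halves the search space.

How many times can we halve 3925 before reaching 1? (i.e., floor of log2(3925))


3925 / 2 = 1962
1962 / 2 = 981
981 / 2 = 490
490 / 2 = 245
245 / 2 = 122
122 / 2 = 61
61 / 2 = 30
30 / 2 = 15
15 / 2 = 7
7 / 2 = 3
3 / 2 = 1
Reached 1 after 11 halvings

11


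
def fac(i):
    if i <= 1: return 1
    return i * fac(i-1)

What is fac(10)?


fac(10)
= 10 * fac(9)
= 10 * 9 * fac(8)
= 10 * 9 * 8 * fac(7)
= 10 * 9 * 8 * 7 * fac(6)
= 10 * 9 * 8 * 7 * 6 * fac(5)
= 10 * 9 * 8 * 7 * 6 * 5 * fac(4)
= 10 * 9 * 8 * 7 * 6 * 5 * 4 * fac(3)
= 10 * 9 * 8 * 7 * 6 * 5 * 4 * 3 * fac(2)
= 10 * 9 * 8 * 7 * 6 * 5 * 4 * 3 * 2 * fac(1)
= 10 * 9 * 8 * 7 * 6 * 5 * 4 * 3 * 2 * 1
= 3628800

3628800


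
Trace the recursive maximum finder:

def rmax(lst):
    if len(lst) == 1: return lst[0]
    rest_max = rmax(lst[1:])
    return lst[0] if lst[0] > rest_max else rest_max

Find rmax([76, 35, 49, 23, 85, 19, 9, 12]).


rmax([76, 35, 49, 23, 85, 19, 9, 12]): compare 76 with rmax([35, 49, 23, 85, 19, 9, 12])
rmax([35, 49, 23, 85, 19, 9, 12]): compare 35 with rmax([49, 23, 85, 19, 9, 12])
rmax([49, 23, 85, 19, 9, 12]): compare 49 with rmax([23, 85, 19, 9, 12])
rmax([23, 85, 19, 9, 12]): compare 23 with rmax([85, 19, 9, 12])
rmax([85, 19, 9, 12]): compare 85 with rmax([19, 9, 12])
rmax([19, 9, 12]): compare 19 with rmax([9, 12])
rmax([9, 12]): compare 9 with rmax([12])
rmax([12]) = 12  (base case)
Compare 9 with 12 -> 12
Compare 19 with 12 -> 19
Compare 85 with 19 -> 85
Compare 23 with 85 -> 85
Compare 49 with 85 -> 85
Compare 35 with 85 -> 85
Compare 76 with 85 -> 85

85


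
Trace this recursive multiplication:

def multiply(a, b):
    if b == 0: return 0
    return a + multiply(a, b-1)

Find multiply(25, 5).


multiply(25, 5) = 25 + multiply(25, 4)
multiply(25, 4) = 25 + multiply(25, 3)
multiply(25, 3) = 25 + multiply(25, 2)
multiply(25, 2) = 25 + multiply(25, 1)
multiply(25, 1) = 25 + multiply(25, 0)
multiply(25, 0) = 0  (base case)
Total: 25 + 25 + 25 + 25 + 25 + 0 = 125

125


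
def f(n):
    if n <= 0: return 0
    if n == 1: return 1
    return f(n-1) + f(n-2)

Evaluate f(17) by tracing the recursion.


Computing f(17) bottom-up:
f(0) = 0
f(1) = 1
f(2) = f(1) + f(0) = 1 + 0 = 1
f(3) = f(2) + f(1) = 1 + 1 = 2
f(4) = f(3) + f(2) = 2 + 1 = 3
f(5) = f(4) + f(3) = 3 + 2 = 5
f(6) = f(5) + f(4) = 5 + 3 = 8
f(7) = f(6) + f(5) = 8 + 5 = 13
f(8) = f(7) + f(6) = 13 + 8 = 21
f(9) = f(8) + f(7) = 21 + 13 = 34
f(10) = f(9) + f(8) = 34 + 21 = 55
f(11) = f(10) + f(9) = 55 + 34 = 89
f(12) = f(11) + f(10) = 89 + 55 = 144
f(13) = f(12) + f(11) = 144 + 89 = 233
f(14) = f(13) + f(12) = 233 + 144 = 377
f(15) = f(14) + f(13) = 377 + 233 = 610
f(16) = f(15) + f(14) = 610 + 377 = 987
f(17) = f(16) + f(15) = 987 + 610 = 1597

1597


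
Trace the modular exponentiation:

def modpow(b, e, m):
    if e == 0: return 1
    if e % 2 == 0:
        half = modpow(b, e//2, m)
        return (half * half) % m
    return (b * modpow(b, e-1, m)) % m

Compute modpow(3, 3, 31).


modpow(3, 3, 31): e is odd, compute modpow(3, 2, 31)
  modpow(3, 2, 31): e is even, compute modpow(3, 1, 31)
    modpow(3, 1, 31): e is odd, compute modpow(3, 0, 31)
      modpow(3, 0, 31) = 1
    (3 * 1) % 31 = 3
  half=3, (3*3) % 31 = 9
(3 * 9) % 31 = 27

27


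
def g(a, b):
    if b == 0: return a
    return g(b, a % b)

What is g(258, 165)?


g(258, 165) = g(165, 93)
g(165, 93) = g(93, 72)
g(93, 72) = g(72, 21)
g(72, 21) = g(21, 9)
g(21, 9) = g(9, 3)
g(9, 3) = g(3, 0)
g(3, 0) = 3  (base case)

3


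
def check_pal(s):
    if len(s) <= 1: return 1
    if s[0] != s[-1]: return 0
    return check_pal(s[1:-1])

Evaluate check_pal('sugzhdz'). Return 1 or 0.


check_pal('sugzhdz'): s[0]='s' != s[-1]='z' -> return 0
Result: 0 (not a palindrome)

0


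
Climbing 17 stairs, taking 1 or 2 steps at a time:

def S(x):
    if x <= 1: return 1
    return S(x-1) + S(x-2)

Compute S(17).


Building up from base cases:
S(0) = 1
S(1) = 1
S(2) = S(1) + S(0) = 1 + 1 = 2
S(3) = S(2) + S(1) = 2 + 1 = 3
S(4) = S(3) + S(2) = 3 + 2 = 5
S(5) = S(4) + S(3) = 5 + 3 = 8
S(6) = S(5) + S(4) = 8 + 5 = 13
S(7) = S(6) + S(5) = 13 + 8 = 21
S(8) = S(7) + S(6) = 21 + 13 = 34
S(9) = S(8) + S(7) = 34 + 21 = 55
S(10) = S(9) + S(8) = 55 + 34 = 89
S(11) = S(10) + S(9) = 89 + 55 = 144
S(12) = S(11) + S(10) = 144 + 89 = 233
S(13) = S(12) + S(11) = 233 + 144 = 377
S(14) = S(13) + S(12) = 377 + 233 = 610
S(15) = S(14) + S(13) = 610 + 377 = 987
S(16) = S(15) + S(14) = 987 + 610 = 1597
S(17) = S(16) + S(15) = 1597 + 987 = 2584

2584


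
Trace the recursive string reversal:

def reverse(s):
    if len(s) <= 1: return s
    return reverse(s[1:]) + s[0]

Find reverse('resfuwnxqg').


reverse('resfuwnxqg') = reverse('esfuwnxqg') + 'r'
reverse('esfuwnxqg') = reverse('sfuwnxqg') + 'e'
reverse('sfuwnxqg') = reverse('fuwnxqg') + 's'
reverse('fuwnxqg') = reverse('uwnxqg') + 'f'
reverse('uwnxqg') = reverse('wnxqg') + 'u'
reverse('wnxqg') = reverse('nxqg') + 'w'
reverse('nxqg') = reverse('xqg') + 'n'
reverse('xqg') = reverse('qg') + 'x'
reverse('qg') = reverse('g') + 'q'
reverse('g') = 'g'  (base case)
Concatenating: 'g' + 'q' + 'x' + 'n' + 'w' + 'u' + 'f' + 's' + 'e' + 'r' = 'gqxnwufser'

gqxnwufser


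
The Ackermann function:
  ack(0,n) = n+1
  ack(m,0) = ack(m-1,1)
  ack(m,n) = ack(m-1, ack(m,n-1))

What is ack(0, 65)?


ack(0, 65) = 66
Result: ack(0, 65) = 66

66


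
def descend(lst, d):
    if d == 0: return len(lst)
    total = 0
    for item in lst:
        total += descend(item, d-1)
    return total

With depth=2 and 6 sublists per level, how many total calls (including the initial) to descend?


At depth 0 (root): 1 call
At depth 1: each of 1 parents calls descend on 6 children = 6 calls
At depth 2: each of 6 parents calls descend on 6 children = 36 calls
Total: 1 + 6 + 36 = 43

43


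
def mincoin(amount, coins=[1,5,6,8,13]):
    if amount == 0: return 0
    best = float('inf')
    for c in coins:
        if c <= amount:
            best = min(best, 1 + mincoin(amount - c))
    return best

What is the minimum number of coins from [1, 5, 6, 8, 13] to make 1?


Building up with DP:
mincoin(0) = 0
mincoin(1) = min(1+mincoin(0)=1+0=1) = 1

1


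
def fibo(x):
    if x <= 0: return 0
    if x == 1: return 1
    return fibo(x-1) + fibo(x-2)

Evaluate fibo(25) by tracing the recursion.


Computing fibo(25) bottom-up:
fibo(0) = 0
fibo(1) = 1
fibo(2) = fibo(1) + fibo(0) = 1 + 0 = 1
fibo(3) = fibo(2) + fibo(1) = 1 + 1 = 2
fibo(4) = fibo(3) + fibo(2) = 2 + 1 = 3
fibo(5) = fibo(4) + fibo(3) = 3 + 2 = 5
fibo(6) = fibo(5) + fibo(4) = 5 + 3 = 8
fibo(7) = fibo(6) + fibo(5) = 8 + 5 = 13
fibo(8) = fibo(7) + fibo(6) = 13 + 8 = 21
fibo(9) = fibo(8) + fibo(7) = 21 + 13 = 34
fibo(10) = fibo(9) + fibo(8) = 34 + 21 = 55
fibo(11) = fibo(10) + fibo(9) = 55 + 34 = 89
fibo(12) = fibo(11) + fibo(10) = 89 + 55 = 144
fibo(13) = fibo(12) + fibo(11) = 144 + 89 = 233
fibo(14) = fibo(13) + fibo(12) = 233 + 144 = 377
fibo(15) = fibo(14) + fibo(13) = 377 + 233 = 610
fibo(16) = fibo(15) + fibo(14) = 610 + 377 = 987
fibo(17) = fibo(16) + fibo(15) = 987 + 610 = 1597
fibo(18) = fibo(17) + fibo(16) = 1597 + 987 = 2584
fibo(19) = fibo(18) + fibo(17) = 2584 + 1597 = 4181
fibo(20) = fibo(19) + fibo(18) = 4181 + 2584 = 6765
fibo(21) = fibo(20) + fibo(19) = 6765 + 4181 = 10946
fibo(22) = fibo(21) + fibo(20) = 10946 + 6765 = 17711
fibo(23) = fibo(22) + fibo(21) = 17711 + 10946 = 28657
fibo(24) = fibo(23) + fibo(22) = 28657 + 17711 = 46368
fibo(25) = fibo(24) + fibo(23) = 46368 + 28657 = 75025

75025


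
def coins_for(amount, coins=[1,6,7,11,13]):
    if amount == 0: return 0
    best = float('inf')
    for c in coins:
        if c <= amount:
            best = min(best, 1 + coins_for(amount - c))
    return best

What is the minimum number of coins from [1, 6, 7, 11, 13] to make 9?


Building up with DP:
coins_for(0) = 0
coins_for(1) = min(1+coins_for(0)=1+0=1) = 1
coins_for(2) = min(1+coins_for(1)=1+1=2) = 2
coins_for(3) = min(1+coins_for(2)=1+2=3) = 3
coins_for(4) = min(1+coins_for(3)=1+3=4) = 4
coins_for(5) = min(1+coins_for(4)=1+4=5) = 5
coins_for(6) = min(1+coins_for(5)=1+5=6, 1+coins_for(0)=1+0=1) = 1
coins_for(7) = min(1+coins_for(6)=1+1=2, 1+coins_for(1)=1+1=2, 1+coins_for(0)=1+0=1) = 1
coins_for(8) = min(1+coins_for(7)=1+1=2, 1+coins_for(2)=1+2=3, 1+coins_for(1)=1+1=2) = 2
coins_for(9) = min(1+coins_for(8)=1+2=3, 1+coins_for(3)=1+3=4, 1+coins_for(2)=1+2=3) = 3

3


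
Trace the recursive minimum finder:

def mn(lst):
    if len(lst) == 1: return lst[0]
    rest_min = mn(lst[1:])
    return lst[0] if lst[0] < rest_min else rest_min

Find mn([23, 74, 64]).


mn([23, 74, 64]): compare 23 with mn([74, 64])
mn([74, 64]): compare 74 with mn([64])
mn([64]) = 64  (base case)
Compare 74 with 64 -> 64
Compare 23 with 64 -> 23

23


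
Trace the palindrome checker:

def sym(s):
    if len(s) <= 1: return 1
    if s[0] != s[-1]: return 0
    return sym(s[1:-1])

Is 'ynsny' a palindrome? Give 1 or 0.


sym('ynsny'): s[0]='y' == s[-1]='y' -> check sym('nsn')
sym('nsn'): s[0]='n' == s[-1]='n' -> check sym('s')
sym('s'): len <= 1 -> return 1  (base case)
Result: 1 (palindrome)

1


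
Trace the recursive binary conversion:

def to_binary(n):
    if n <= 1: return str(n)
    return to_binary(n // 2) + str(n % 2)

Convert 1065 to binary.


to_binary(1065) = to_binary(532) + '1'
to_binary(532) = to_binary(266) + '0'
to_binary(266) = to_binary(133) + '0'
to_binary(133) = to_binary(66) + '1'
to_binary(66) = to_binary(33) + '0'
to_binary(33) = to_binary(16) + '1'
to_binary(16) = to_binary(8) + '0'
to_binary(8) = to_binary(4) + '0'
to_binary(4) = to_binary(2) + '0'
to_binary(2) = to_binary(1) + '0'
to_binary(1) = '1'  (base case)
Concatenating: '1' + '0' + '0' + '0' + '0' + '1' + '0' + '1' + '0' + '0' + '1' = '10000101001'

10000101001


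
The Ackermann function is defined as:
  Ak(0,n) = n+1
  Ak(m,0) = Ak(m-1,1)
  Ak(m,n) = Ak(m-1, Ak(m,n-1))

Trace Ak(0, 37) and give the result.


Ak(0, 37) = 38
Result: Ak(0, 37) = 38

38


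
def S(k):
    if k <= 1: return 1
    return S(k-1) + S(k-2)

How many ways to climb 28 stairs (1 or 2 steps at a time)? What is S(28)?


Building up from base cases:
S(0) = 1
S(1) = 1
S(2) = S(1) + S(0) = 1 + 1 = 2
S(3) = S(2) + S(1) = 2 + 1 = 3
S(4) = S(3) + S(2) = 3 + 2 = 5
S(5) = S(4) + S(3) = 5 + 3 = 8
S(6) = S(5) + S(4) = 8 + 5 = 13
S(7) = S(6) + S(5) = 13 + 8 = 21
S(8) = S(7) + S(6) = 21 + 13 = 34
S(9) = S(8) + S(7) = 34 + 21 = 55
S(10) = S(9) + S(8) = 55 + 34 = 89
S(11) = S(10) + S(9) = 89 + 55 = 144
S(12) = S(11) + S(10) = 144 + 89 = 233
S(13) = S(12) + S(11) = 233 + 144 = 377
S(14) = S(13) + S(12) = 377 + 233 = 610
S(15) = S(14) + S(13) = 610 + 377 = 987
S(16) = S(15) + S(14) = 987 + 610 = 1597
S(17) = S(16) + S(15) = 1597 + 987 = 2584
S(18) = S(17) + S(16) = 2584 + 1597 = 4181
S(19) = S(18) + S(17) = 4181 + 2584 = 6765
S(20) = S(19) + S(18) = 6765 + 4181 = 10946
S(21) = S(20) + S(19) = 10946 + 6765 = 17711
S(22) = S(21) + S(20) = 17711 + 10946 = 28657
S(23) = S(22) + S(21) = 28657 + 17711 = 46368
S(24) = S(23) + S(22) = 46368 + 28657 = 75025
S(25) = S(24) + S(23) = 75025 + 46368 = 121393
S(26) = S(25) + S(24) = 121393 + 75025 = 196418
S(27) = S(26) + S(25) = 196418 + 121393 = 317811
S(28) = S(27) + S(26) = 317811 + 196418 = 514229

514229


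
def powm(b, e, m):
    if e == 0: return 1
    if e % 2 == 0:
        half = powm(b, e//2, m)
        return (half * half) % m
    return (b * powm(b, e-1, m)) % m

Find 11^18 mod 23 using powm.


powm(11, 18, 23): e is even, compute powm(11, 9, 23)
  powm(11, 9, 23): e is odd, compute powm(11, 8, 23)
    powm(11, 8, 23): e is even, compute powm(11, 4, 23)
      powm(11, 4, 23): e is even, compute powm(11, 2, 23)
        powm(11, 2, 23): e is even, compute powm(11, 1, 23)
          powm(11, 1, 23): e is odd, compute powm(11, 0, 23)
          powm(11, 0, 23) = 1
          (11 * 1) % 23 = 11
        half=11, (11*11) % 23 = 6
      half=6, (6*6) % 23 = 13
    half=13, (13*13) % 23 = 8
  (11 * 8) % 23 = 19
half=19, (19*19) % 23 = 16

16


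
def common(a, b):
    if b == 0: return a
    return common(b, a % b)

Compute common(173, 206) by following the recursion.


common(173, 206) = common(206, 173)
common(206, 173) = common(173, 33)
common(173, 33) = common(33, 8)
common(33, 8) = common(8, 1)
common(8, 1) = common(1, 0)
common(1, 0) = 1  (base case)

1


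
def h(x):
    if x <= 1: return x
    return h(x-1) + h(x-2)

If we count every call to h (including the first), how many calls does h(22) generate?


Let C(n) = total calls for h(n)
C(0) = 1, C(1) = 1
C(2) = 1 + C(1) + C(0) = 1 + 1 + 1 = 3
C(3) = 1 + C(2) + C(1) = 1 + 3 + 1 = 5
C(4) = 1 + C(3) + C(2) = 1 + 5 + 3 = 9
C(5) = 1 + C(4) + C(3) = 1 + 9 + 5 = 15
C(6) = 1 + C(5) + C(4) = 1 + 15 + 9 = 25
C(7) = 1 + C(6) + C(5) = 1 + 25 + 15 = 41
C(8) = 1 + C(7) + C(6) = 1 + 41 + 25 = 67
C(9) = 1 + C(8) + C(7) = 1 + 67 + 41 = 109
C(10) = 1 + C(9) + C(8) = 1 + 109 + 67 = 177
C(11) = 1 + C(10) + C(9) = 1 + 177 + 109 = 287
C(12) = 1 + C(11) + C(10) = 1 + 287 + 177 = 465
C(13) = 1 + C(12) + C(11) = 1 + 465 + 287 = 753
C(14) = 1 + C(13) + C(12) = 1 + 753 + 465 = 1219
C(15) = 1 + C(14) + C(13) = 1 + 1219 + 753 = 1973
C(16) = 1 + C(15) + C(14) = 1 + 1973 + 1219 = 3193
C(17) = 1 + C(16) + C(15) = 1 + 3193 + 1973 = 5167
C(18) = 1 + C(17) + C(16) = 1 + 5167 + 3193 = 8361
C(19) = 1 + C(18) + C(17) = 1 + 8361 + 5167 = 13529
C(20) = 1 + C(19) + C(18) = 1 + 13529 + 8361 = 21891
C(21) = 1 + C(20) + C(19) = 1 + 21891 + 13529 = 35421
C(22) = 1 + C(21) + C(20) = 1 + 35421 + 21891 = 57313

57313


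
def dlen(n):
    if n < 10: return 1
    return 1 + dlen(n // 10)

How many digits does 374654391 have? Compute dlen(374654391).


dlen(374654391) = 1 + dlen(37465439)
dlen(37465439) = 1 + dlen(3746543)
dlen(3746543) = 1 + dlen(374654)
dlen(374654) = 1 + dlen(37465)
dlen(37465) = 1 + dlen(3746)
dlen(3746) = 1 + dlen(374)
dlen(374) = 1 + dlen(37)
dlen(37) = 1 + dlen(3)
dlen(3) = 1  (base case: 3 < 10)
Unwinding: 1 + 1 + 1 + 1 + 1 + 1 + 1 + 1 + 1 = 9

9


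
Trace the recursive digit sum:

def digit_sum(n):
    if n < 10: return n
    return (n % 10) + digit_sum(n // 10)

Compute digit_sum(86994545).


digit_sum(86994545) = 5 + digit_sum(8699454)
digit_sum(8699454) = 4 + digit_sum(869945)
digit_sum(869945) = 5 + digit_sum(86994)
digit_sum(86994) = 4 + digit_sum(8699)
digit_sum(8699) = 9 + digit_sum(869)
digit_sum(869) = 9 + digit_sum(86)
digit_sum(86) = 6 + digit_sum(8)
digit_sum(8) = 8  (base case)
Total: 5 + 4 + 5 + 4 + 9 + 9 + 6 + 8 = 50

50


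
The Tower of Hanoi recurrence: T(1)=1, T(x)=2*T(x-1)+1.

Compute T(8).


T(8) = 2 * T(7) + 1
T(7) = 2 * T(6) + 1
T(6) = 2 * T(5) + 1
T(5) = 2 * T(4) + 1
T(4) = 2 * T(3) + 1
T(3) = 2 * T(2) + 1
T(2) = 2 * T(1) + 1
T(1) = 1  (base case)
T(2) = 2 * 1 + 1 = 3
T(3) = 2 * 3 + 1 = 7
T(4) = 2 * 7 + 1 = 15
T(5) = 2 * 15 + 1 = 31
T(6) = 2 * 31 + 1 = 63
T(7) = 2 * 63 + 1 = 127
T(8) = 2 * 127 + 1 = 255

255


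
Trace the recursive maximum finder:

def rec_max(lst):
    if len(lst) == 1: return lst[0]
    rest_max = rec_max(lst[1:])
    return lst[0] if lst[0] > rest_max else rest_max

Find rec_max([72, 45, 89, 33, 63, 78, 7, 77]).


rec_max([72, 45, 89, 33, 63, 78, 7, 77]): compare 72 with rec_max([45, 89, 33, 63, 78, 7, 77])
rec_max([45, 89, 33, 63, 78, 7, 77]): compare 45 with rec_max([89, 33, 63, 78, 7, 77])
rec_max([89, 33, 63, 78, 7, 77]): compare 89 with rec_max([33, 63, 78, 7, 77])
rec_max([33, 63, 78, 7, 77]): compare 33 with rec_max([63, 78, 7, 77])
rec_max([63, 78, 7, 77]): compare 63 with rec_max([78, 7, 77])
rec_max([78, 7, 77]): compare 78 with rec_max([7, 77])
rec_max([7, 77]): compare 7 with rec_max([77])
rec_max([77]) = 77  (base case)
Compare 7 with 77 -> 77
Compare 78 with 77 -> 78
Compare 63 with 78 -> 78
Compare 33 with 78 -> 78
Compare 89 with 78 -> 89
Compare 45 with 89 -> 89
Compare 72 with 89 -> 89

89


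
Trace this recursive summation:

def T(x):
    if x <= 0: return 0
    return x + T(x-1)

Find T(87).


T(87)
= 87 + 86 + 85 + 84 + 83 + 82 + 81 + 80 + 79 + 78 + 77 + 76 + 75 + 74 + 73 + 72 + 71 + 70 + 69 + 68 + 67 + 66 + 65 + 64 + 63 + 62 + 61 + 60 + 59 + 58 + 57 + 56 + 55 + 54 + 53 + 52 + 51 + 50 + 49 + 48 + 47 + 46 + 45 + 44 + 43 + 42 + 41 + 40 + 39 + 38 + 37 + 36 + 35 + 34 + 33 + 32 + 31 + 30 + 29 + 28 + 27 + 26 + 25 + 24 + 23 + 22 + 21 + 20 + 19 + 18 + 17 + 16 + 15 + 14 + 13 + 12 + 11 + 10 + 9 + 8 + 7 + 6 + 5 + 4 + 3 + 2 + 1 + T(0)
= 87 + 86 + 85 + 84 + 83 + 82 + 81 + 80 + 79 + 78 + 77 + 76 + 75 + 74 + 73 + 72 + 71 + 70 + 69 + 68 + 67 + 66 + 65 + 64 + 63 + 62 + 61 + 60 + 59 + 58 + 57 + 56 + 55 + 54 + 53 + 52 + 51 + 50 + 49 + 48 + 47 + 46 + 45 + 44 + 43 + 42 + 41 + 40 + 39 + 38 + 37 + 36 + 35 + 34 + 33 + 32 + 31 + 30 + 29 + 28 + 27 + 26 + 25 + 24 + 23 + 22 + 21 + 20 + 19 + 18 + 17 + 16 + 15 + 14 + 13 + 12 + 11 + 10 + 9 + 8 + 7 + 6 + 5 + 4 + 3 + 2 + 1 + 0
= 3828

3828


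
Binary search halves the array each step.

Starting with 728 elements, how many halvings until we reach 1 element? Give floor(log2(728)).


728 / 2 = 364
364 / 2 = 182
182 / 2 = 91
91 / 2 = 45
45 / 2 = 22
22 / 2 = 11
11 / 2 = 5
5 / 2 = 2
2 / 2 = 1
Reached 1 after 9 halvings

9


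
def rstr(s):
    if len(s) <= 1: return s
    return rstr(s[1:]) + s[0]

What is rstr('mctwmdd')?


rstr('mctwmdd') = rstr('ctwmdd') + 'm'
rstr('ctwmdd') = rstr('twmdd') + 'c'
rstr('twmdd') = rstr('wmdd') + 't'
rstr('wmdd') = rstr('mdd') + 'w'
rstr('mdd') = rstr('dd') + 'm'
rstr('dd') = rstr('d') + 'd'
rstr('d') = 'd'  (base case)
Concatenating: 'd' + 'd' + 'm' + 'w' + 't' + 'c' + 'm' = 'ddmwtcm'

ddmwtcm


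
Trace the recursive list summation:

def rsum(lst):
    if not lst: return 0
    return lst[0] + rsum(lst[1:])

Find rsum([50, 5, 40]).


rsum([50, 5, 40]) = 50 + rsum([5, 40])
rsum([5, 40]) = 5 + rsum([40])
rsum([40]) = 40 + rsum([])
rsum([]) = 0  (base case)
Total: 50 + 5 + 40 + 0 = 95

95


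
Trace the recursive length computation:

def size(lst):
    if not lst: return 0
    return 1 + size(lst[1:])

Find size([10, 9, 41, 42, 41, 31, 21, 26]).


size([10, 9, 41, 42, 41, 31, 21, 26]) = 1 + size([9, 41, 42, 41, 31, 21, 26])
size([9, 41, 42, 41, 31, 21, 26]) = 1 + size([41, 42, 41, 31, 21, 26])
size([41, 42, 41, 31, 21, 26]) = 1 + size([42, 41, 31, 21, 26])
size([42, 41, 31, 21, 26]) = 1 + size([41, 31, 21, 26])
size([41, 31, 21, 26]) = 1 + size([31, 21, 26])
size([31, 21, 26]) = 1 + size([21, 26])
size([21, 26]) = 1 + size([26])
size([26]) = 1 + size([])
size([]) = 0  (base case)
Unwinding: 1 + 1 + 1 + 1 + 1 + 1 + 1 + 1 + 0 = 8

8


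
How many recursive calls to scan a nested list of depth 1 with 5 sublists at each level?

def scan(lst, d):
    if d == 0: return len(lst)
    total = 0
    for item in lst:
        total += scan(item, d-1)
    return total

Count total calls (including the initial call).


At depth 0 (root): 1 call
At depth 1: each of 1 parents calls scan on 5 children = 5 calls
Total: 1 + 5 = 6

6


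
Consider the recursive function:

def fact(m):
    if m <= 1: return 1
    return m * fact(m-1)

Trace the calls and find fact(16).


fact(16)
= 16 * fact(15)
= 16 * 15 * fact(14)
= 16 * 15 * 14 * fact(13)
= 16 * 15 * 14 * 13 * fact(12)
= 16 * 15 * 14 * 13 * 12 * fact(11)
= 16 * 15 * 14 * 13 * 12 * 11 * fact(10)
= 16 * 15 * 14 * 13 * 12 * 11 * 10 * fact(9)
= 16 * 15 * 14 * 13 * 12 * 11 * 10 * 9 * fact(8)
= 16 * 15 * 14 * 13 * 12 * 11 * 10 * 9 * 8 * fact(7)
= 16 * 15 * 14 * 13 * 12 * 11 * 10 * 9 * 8 * 7 * fact(6)
= 16 * 15 * 14 * 13 * 12 * 11 * 10 * 9 * 8 * 7 * 6 * fact(5)
= 16 * 15 * 14 * 13 * 12 * 11 * 10 * 9 * 8 * 7 * 6 * 5 * fact(4)
= 16 * 15 * 14 * 13 * 12 * 11 * 10 * 9 * 8 * 7 * 6 * 5 * 4 * fact(3)
= 16 * 15 * 14 * 13 * 12 * 11 * 10 * 9 * 8 * 7 * 6 * 5 * 4 * 3 * fact(2)
= 16 * 15 * 14 * 13 * 12 * 11 * 10 * 9 * 8 * 7 * 6 * 5 * 4 * 3 * 2 * fact(1)
= 16 * 15 * 14 * 13 * 12 * 11 * 10 * 9 * 8 * 7 * 6 * 5 * 4 * 3 * 2 * 1
= 20922789888000

20922789888000
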